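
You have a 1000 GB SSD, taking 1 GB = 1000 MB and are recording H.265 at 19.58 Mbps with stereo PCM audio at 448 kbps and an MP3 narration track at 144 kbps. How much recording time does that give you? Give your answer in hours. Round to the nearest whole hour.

110 hours

Audio total: 448 + 144 = 592 kbps = 0.592 Mbps.
Total bitrate: 19.58 + 0.592 = 20.172 Mbps.
Capacity: 1000 GB = 8,000,000 Mb.
Recording time: 8,000,000 / 20.172 = 396,589 s ≈ 110 hours.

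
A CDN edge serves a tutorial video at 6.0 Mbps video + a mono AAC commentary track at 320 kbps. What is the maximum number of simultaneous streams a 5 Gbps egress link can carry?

791

Audio: 320 kbps = 0.320 Mbps.
Per-viewer media rate: 6.320 Mbps.
5 Gbps = 5,000 Mbps; 5,000 / 6.320 = 791.14 → 791 viewers.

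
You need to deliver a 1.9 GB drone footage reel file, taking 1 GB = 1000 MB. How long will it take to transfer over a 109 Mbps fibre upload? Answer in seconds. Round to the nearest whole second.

File: 1.9 GB = 15200.0 Mb.
At 109 Mbps: 15200.0 / 109 = 139.4 s ≈ 139 seconds.

139 seconds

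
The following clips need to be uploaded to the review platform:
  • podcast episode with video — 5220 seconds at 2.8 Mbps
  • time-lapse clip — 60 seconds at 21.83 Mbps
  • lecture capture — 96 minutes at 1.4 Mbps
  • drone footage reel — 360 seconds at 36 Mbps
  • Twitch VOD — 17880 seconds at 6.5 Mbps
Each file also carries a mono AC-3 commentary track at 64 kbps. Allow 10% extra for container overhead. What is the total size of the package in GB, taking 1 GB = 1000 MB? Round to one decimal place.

21.3 GB

Audio: 64 kbps = 0.064 Mbps.
podcast episode with video: 2.864 Mbps × 5220 s × 1.10 = 16445.1 Mb
time-lapse clip: 21.894 Mbps × 60 s × 1.10 = 1445.0 Mb
lecture capture: 1.464 Mbps × 5760 s × 1.10 = 9275.9 Mb
drone footage reel: 36.064 Mbps × 360 s × 1.10 = 14281.3 Mb
Twitch VOD: 6.564 Mbps × 17880 s × 1.10 = 129100.8 Mb
Total: 170548.1 Mb = 21318.5 MB.
= 21.32 GB.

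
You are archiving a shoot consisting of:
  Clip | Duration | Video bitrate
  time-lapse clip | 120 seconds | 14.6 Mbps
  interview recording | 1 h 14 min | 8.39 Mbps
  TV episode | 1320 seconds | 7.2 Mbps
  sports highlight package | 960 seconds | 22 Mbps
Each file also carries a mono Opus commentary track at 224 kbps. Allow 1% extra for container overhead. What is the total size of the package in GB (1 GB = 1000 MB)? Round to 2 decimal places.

8.98 GB

Audio: 224 kbps = 0.224 Mbps.
time-lapse clip: 14.824 Mbps × 120 s × 1.01 = 1796.7 Mb
interview recording: 8.614 Mbps × 4440 s × 1.01 = 38628.6 Mb
TV episode: 7.424 Mbps × 1320 s × 1.01 = 9897.7 Mb
sports highlight package: 22.224 Mbps × 960 s × 1.01 = 21548.4 Mb
Total: 71871.4 Mb = 8983.9 MB.
= 8.984 GB.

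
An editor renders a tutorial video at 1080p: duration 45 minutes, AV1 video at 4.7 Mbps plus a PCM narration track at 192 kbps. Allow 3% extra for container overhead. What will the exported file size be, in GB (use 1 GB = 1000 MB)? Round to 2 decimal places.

1.70 GB

45 min = 2700 s
Audio: 192 kbps = 0.192 Mbps.
Total bitrate: 4.7 + 0.192 = 4.892 Mbps.
Stream data: 4.892 Mbps × 2700 s = 13208.4 Mb.
With 3% container overhead: ×1.03.
13,605 Mb ÷ 8 = 1,701 MB → 1.701 GB.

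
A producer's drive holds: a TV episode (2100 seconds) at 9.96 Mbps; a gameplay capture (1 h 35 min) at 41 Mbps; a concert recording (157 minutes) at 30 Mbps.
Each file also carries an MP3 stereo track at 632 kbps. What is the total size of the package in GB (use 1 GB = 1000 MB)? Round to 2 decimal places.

68.51 GB

Audio: 632 kbps = 0.632 Mbps.
TV episode: 10.592 Mbps × 2100 s = 22243.2 Mb
gameplay capture: 41.632 Mbps × 5700 s = 237302.4 Mb
concert recording: 30.632 Mbps × 9420 s = 288553.4 Mb
Total: 548099.0 Mb = 68512.4 MB.
= 68.51 GB.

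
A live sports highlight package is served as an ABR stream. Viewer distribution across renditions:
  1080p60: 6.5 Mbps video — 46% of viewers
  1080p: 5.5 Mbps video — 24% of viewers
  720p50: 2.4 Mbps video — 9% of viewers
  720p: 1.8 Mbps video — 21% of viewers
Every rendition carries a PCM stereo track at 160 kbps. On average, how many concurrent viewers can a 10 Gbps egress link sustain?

1974

Audio: 160 kbps = 0.160 Mbps.
Average per-viewer bitrate: 0.46×6.660 + 0.24×5.660 + 0.09×2.560 + 0.21×1.960 = 5.064 Mbps.
10 Gbps = 10,000 Mbps; 10,000 / 5.064 = 1974.72 → 1974.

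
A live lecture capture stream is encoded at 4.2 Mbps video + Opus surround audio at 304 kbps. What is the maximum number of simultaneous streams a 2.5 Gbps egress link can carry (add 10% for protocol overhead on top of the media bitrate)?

Audio: 304 kbps = 0.304 Mbps.
Per-viewer media rate: 4.504 Mbps.
On the wire with 10% overhead: 4.954 Mbps.
2.5 Gbps = 2,500 Mbps; 2,500 / 4.954 = 504.60 → 504 viewers.

504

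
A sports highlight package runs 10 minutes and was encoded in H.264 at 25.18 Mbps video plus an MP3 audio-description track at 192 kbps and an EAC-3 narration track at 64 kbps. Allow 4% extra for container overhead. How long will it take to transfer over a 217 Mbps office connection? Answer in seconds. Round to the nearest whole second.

10 min = 600 s
Audio total: 192 + 64 = 256 kbps = 0.256 Mbps.
Total bitrate: 25.436 Mbps.
File: 25.436 Mbps × 600 s = 15261.6 Mb.
With 4% container overhead: ×1.04. → 15872.1 Mb.
At 217 Mbps: 15872.1 / 217 = 73.1 s ≈ 73.1 seconds.

73 seconds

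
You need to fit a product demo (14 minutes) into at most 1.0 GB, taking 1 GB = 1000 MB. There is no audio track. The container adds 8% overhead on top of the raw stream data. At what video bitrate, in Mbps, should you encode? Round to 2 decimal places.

Budget: 1.0 GB = 8000.0 Mb.
Stream payload after overhead: 8000.0 / 1.08 = 7407.4 Mb.
14 min = 840 s
Total bitrate budget: 7407.4 Mb / 840 s = 8.818 Mbps.

8.82 Mbps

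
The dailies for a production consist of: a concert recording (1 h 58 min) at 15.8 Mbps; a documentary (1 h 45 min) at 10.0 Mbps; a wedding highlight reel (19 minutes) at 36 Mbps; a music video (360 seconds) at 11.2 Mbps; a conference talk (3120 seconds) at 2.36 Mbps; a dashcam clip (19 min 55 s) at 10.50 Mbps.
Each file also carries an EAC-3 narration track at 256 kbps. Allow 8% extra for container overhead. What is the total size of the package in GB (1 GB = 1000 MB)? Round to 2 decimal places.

33.04 GB

Audio: 256 kbps = 0.256 Mbps.
concert recording: 16.056 Mbps × 7080 s × 1.08 = 122770.6 Mb
documentary: 10.256 Mbps × 6300 s × 1.08 = 69781.8 Mb
wedding highlight reel: 36.256 Mbps × 1140 s × 1.08 = 44638.4 Mb
music video: 11.456 Mbps × 360 s × 1.08 = 4454.1 Mb
conference talk: 2.616 Mbps × 3120 s × 1.08 = 8814.9 Mb
dashcam clip: 10.756 Mbps × 1195 s × 1.08 = 13881.7 Mb
Total: 264341.5 Mb = 33042.7 MB.
= 33.04 GB.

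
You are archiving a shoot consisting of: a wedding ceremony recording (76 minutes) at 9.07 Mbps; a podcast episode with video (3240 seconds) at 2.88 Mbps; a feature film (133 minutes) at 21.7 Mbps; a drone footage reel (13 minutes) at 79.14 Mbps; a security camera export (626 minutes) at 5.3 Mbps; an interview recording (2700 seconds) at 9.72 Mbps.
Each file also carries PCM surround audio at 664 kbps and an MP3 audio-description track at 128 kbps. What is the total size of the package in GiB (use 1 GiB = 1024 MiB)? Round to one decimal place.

64.7 GiB

Audio total: 664 + 128 = 792 kbps = 0.792 Mbps.
wedding ceremony recording: 9.862 Mbps × 4560 s = 44970.7 Mb
podcast episode with video: 3.672 Mbps × 3240 s = 11897.3 Mb
feature film: 22.492 Mbps × 7980 s = 179486.2 Mb
drone footage reel: 79.932 Mbps × 780 s = 62347.0 Mb
security camera export: 6.092 Mbps × 37560 s = 228815.5 Mb
interview recording: 10.512 Mbps × 2700 s = 28382.4 Mb
Total: 555899.0 Mb = 69487.4 MB.
= 64.72 GiB.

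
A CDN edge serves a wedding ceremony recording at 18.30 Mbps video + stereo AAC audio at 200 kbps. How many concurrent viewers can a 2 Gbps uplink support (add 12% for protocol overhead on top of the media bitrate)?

Audio: 200 kbps = 0.200 Mbps.
Per-viewer media rate: 18.500 Mbps.
On the wire with 12% overhead: 20.720 Mbps.
2 Gbps = 2,000 Mbps; 2,000 / 20.720 = 96.53 → 96 viewers.

96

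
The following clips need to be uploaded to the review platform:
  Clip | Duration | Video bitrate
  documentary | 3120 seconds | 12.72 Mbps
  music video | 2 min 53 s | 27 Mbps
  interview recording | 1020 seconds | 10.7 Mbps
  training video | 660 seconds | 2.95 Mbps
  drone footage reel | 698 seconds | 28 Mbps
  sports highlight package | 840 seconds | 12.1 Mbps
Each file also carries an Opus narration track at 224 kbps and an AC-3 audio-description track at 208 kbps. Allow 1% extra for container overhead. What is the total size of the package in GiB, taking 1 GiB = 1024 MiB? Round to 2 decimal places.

10.55 GiB

Audio total: 224 + 208 = 432 kbps = 0.432 Mbps.
documentary: 13.152 Mbps × 3120 s × 1.01 = 41444.6 Mb
music video: 27.432 Mbps × 173 s × 1.01 = 4793.2 Mb
interview recording: 11.132 Mbps × 1020 s × 1.01 = 11468.2 Mb
training video: 3.382 Mbps × 660 s × 1.01 = 2254.4 Mb
drone footage reel: 28.432 Mbps × 698 s × 1.01 = 20044.0 Mb
sports highlight package: 12.532 Mbps × 840 s × 1.01 = 10632.1 Mb
Total: 90636.5 Mb = 11329.6 MB.
= 10.55 GiB.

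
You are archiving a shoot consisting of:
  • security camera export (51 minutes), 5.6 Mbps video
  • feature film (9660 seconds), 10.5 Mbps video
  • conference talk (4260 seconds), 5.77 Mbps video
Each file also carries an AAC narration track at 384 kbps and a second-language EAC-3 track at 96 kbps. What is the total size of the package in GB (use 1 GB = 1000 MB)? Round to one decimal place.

Audio total: 384 + 96 = 480 kbps = 0.480 Mbps.
security camera export: 6.080 Mbps × 3060 s = 18604.8 Mb
feature film: 10.980 Mbps × 9660 s = 106066.8 Mb
conference talk: 6.250 Mbps × 4260 s = 26625.0 Mb
Total: 151296.6 Mb = 18912.1 MB.
= 18.91 GB.

18.9 GB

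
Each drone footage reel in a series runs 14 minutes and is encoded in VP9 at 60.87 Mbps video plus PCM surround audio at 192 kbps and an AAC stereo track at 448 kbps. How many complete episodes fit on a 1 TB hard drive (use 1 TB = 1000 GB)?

14 min = 840 s
Audio total: 192 + 448 = 640 kbps = 0.640 Mbps.
Total bitrate: 61.510 Mbps.
Per item: 61.510 Mbps × 840 s = 51,668 Mb = 6,459 MB.
Capacity: 1 TB = 8,000,000 Mb; 154.83 items → 154 complete.

154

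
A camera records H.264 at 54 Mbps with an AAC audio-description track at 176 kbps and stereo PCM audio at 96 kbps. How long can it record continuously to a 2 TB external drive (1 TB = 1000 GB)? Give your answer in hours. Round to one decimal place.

Audio total: 176 + 96 = 272 kbps = 0.272 Mbps.
Total bitrate: 54 + 0.272 = 54.272 Mbps.
Capacity: 2 TB = 16,000,000 Mb.
Recording time: 16,000,000 / 54.272 = 294,811 s ≈ 81.9 hours.

81.9 hours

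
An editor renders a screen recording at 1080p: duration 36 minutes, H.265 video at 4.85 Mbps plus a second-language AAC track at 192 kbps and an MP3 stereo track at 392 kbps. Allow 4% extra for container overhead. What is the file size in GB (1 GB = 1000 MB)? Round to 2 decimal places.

1.53 GB

36 min = 2160 s
Audio total: 192 + 392 = 584 kbps = 0.584 Mbps.
Total bitrate: 4.85 + 0.584 = 5.434 Mbps.
Stream data: 5.434 Mbps × 2160 s = 11737.4 Mb.
With 4% container overhead: ×1.04.
12,207 Mb ÷ 8 = 1,526 MB → 1.526 GB.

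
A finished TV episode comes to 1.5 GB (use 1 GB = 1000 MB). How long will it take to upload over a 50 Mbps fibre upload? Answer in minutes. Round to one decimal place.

File: 1.5 GB = 12000.0 Mb.
At 50 Mbps: 12000.0 / 50 = 240.0 s ≈ 4 minutes.

4.0 minutes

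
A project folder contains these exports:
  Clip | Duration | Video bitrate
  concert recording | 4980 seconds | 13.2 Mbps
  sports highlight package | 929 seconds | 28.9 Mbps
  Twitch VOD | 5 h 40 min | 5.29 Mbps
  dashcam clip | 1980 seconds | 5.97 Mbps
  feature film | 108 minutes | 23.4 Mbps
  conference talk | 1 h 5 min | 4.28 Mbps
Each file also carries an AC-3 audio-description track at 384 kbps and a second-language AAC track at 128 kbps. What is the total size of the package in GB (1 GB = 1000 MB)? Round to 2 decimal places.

50.06 GB

Audio total: 384 + 128 = 512 kbps = 0.512 Mbps.
concert recording: 13.712 Mbps × 4980 s = 68285.8 Mb
sports highlight package: 29.412 Mbps × 929 s = 27323.7 Mb
Twitch VOD: 5.802 Mbps × 20400 s = 118360.8 Mb
dashcam clip: 6.482 Mbps × 1980 s = 12834.4 Mb
feature film: 23.912 Mbps × 6480 s = 154949.8 Mb
conference talk: 4.792 Mbps × 3900 s = 18688.8 Mb
Total: 400443.2 Mb = 50055.4 MB.
= 50.06 GB.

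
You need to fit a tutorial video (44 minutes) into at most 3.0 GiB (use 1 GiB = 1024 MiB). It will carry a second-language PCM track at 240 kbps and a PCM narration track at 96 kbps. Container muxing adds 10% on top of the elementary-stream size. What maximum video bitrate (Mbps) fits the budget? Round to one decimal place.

Budget: 3.0 GiB = 25769.8 Mb.
Stream payload after overhead: 25769.8 / 1.10 = 23427.1 Mb.
44 min = 2640 s
Total bitrate budget: 23427.1 Mb / 2640 s = 8.874 Mbps.
Audio total: 240 + 96 = 336 kbps = 0.336 Mbps.
Video: 8.874 − 0.336 = 8.538 Mbps.

8.5 Mbps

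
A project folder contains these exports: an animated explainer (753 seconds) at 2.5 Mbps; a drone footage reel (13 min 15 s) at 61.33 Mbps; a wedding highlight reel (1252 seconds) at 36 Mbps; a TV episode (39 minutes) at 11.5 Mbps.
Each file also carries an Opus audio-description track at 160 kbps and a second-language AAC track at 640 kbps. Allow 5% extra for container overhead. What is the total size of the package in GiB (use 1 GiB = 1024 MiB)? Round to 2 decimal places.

15.49 GiB

Audio total: 160 + 640 = 800 kbps = 0.800 Mbps.
animated explainer: 3.300 Mbps × 753 s × 1.05 = 2609.1 Mb
drone footage reel: 62.130 Mbps × 795 s × 1.05 = 51863.0 Mb
wedding highlight reel: 36.800 Mbps × 1252 s × 1.05 = 48377.3 Mb
TV episode: 12.300 Mbps × 2340 s × 1.05 = 30221.1 Mb
Total: 133070.5 Mb = 16633.8 MB.
= 15.49 GiB.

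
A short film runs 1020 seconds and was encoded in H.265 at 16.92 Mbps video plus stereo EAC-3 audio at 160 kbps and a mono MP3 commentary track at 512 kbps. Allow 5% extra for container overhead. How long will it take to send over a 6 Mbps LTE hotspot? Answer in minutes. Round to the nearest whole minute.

Audio total: 160 + 512 = 672 kbps = 0.672 Mbps.
Total bitrate: 17.592 Mbps.
File: 17.592 Mbps × 1020 s = 17943.8 Mb.
With 5% container overhead: ×1.05. → 18841.0 Mb.
At 6 Mbps: 18841.0 / 6 = 3140.2 s ≈ 52.3 minutes.

52 minutes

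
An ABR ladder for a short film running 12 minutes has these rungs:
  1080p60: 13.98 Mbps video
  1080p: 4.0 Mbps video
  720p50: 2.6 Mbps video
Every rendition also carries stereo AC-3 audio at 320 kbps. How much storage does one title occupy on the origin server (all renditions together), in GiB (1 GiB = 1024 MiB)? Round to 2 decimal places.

1.81 GiB

12 min = 720 s
Audio: 320 kbps = 0.320 Mbps.
Sum of rendition bitrates: (13.98+0.320) + (4.0+0.320) + (2.6+0.320) = 21.540 Mbps.
× 720 s = 15,509 Mb = 1,939 MB = 1.805 GiB.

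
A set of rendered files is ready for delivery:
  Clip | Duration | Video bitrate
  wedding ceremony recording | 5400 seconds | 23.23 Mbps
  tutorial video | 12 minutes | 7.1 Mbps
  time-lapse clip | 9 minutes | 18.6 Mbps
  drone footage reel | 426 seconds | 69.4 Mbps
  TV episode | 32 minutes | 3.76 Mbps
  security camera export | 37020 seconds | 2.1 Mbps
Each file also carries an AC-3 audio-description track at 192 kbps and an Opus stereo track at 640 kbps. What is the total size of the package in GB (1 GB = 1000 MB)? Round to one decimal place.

Audio total: 192 + 640 = 832 kbps = 0.832 Mbps.
wedding ceremony recording: 24.062 Mbps × 5400 s = 129934.8 Mb
tutorial video: 7.932 Mbps × 720 s = 5711.0 Mb
time-lapse clip: 19.432 Mbps × 540 s = 10493.3 Mb
drone footage reel: 70.232 Mbps × 426 s = 29918.8 Mb
TV episode: 4.592 Mbps × 1920 s = 8816.6 Mb
security camera export: 2.932 Mbps × 37020 s = 108542.6 Mb
Total: 293417.2 Mb = 36677.2 MB.
= 36.68 GB.

36.7 GB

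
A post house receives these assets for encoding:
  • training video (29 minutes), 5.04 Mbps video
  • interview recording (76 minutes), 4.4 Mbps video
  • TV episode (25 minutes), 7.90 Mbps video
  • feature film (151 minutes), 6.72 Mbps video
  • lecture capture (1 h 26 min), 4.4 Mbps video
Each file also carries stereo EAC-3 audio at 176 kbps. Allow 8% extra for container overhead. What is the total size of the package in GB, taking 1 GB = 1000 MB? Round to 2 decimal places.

17.30 GB

Audio: 176 kbps = 0.176 Mbps.
training video: 5.216 Mbps × 1740 s × 1.08 = 9801.9 Mb
interview recording: 4.576 Mbps × 4560 s × 1.08 = 22535.9 Mb
TV episode: 8.076 Mbps × 1500 s × 1.08 = 13083.1 Mb
feature film: 6.896 Mbps × 9060 s × 1.08 = 67476.0 Mb
lecture capture: 4.576 Mbps × 5160 s × 1.08 = 25501.1 Mb
Total: 138398.0 Mb = 17299.8 MB.
= 17.30 GB.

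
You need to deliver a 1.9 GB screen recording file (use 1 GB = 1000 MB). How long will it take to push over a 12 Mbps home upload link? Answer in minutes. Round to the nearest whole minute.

File: 1.9 GB = 15200.0 Mb.
At 12 Mbps: 15200.0 / 12 = 1266.7 s ≈ 21.1 minutes.

21 minutes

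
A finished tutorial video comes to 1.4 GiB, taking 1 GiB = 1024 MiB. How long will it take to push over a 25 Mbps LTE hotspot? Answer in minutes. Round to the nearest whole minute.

8 minutes

File: 1.4 GiB = 12025.9 Mb.
At 25 Mbps: 12025.9 / 25 = 481.0 s ≈ 8.02 minutes.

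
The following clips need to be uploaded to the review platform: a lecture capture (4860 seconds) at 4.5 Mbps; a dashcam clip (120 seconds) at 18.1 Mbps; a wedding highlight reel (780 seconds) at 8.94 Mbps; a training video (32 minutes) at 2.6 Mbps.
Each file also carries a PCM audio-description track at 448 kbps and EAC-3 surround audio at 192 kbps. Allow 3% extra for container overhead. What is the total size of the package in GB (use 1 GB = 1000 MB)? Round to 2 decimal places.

5.27 GB

Audio total: 448 + 192 = 640 kbps = 0.640 Mbps.
lecture capture: 5.140 Mbps × 4860 s × 1.03 = 25729.8 Mb
dashcam clip: 18.740 Mbps × 120 s × 1.03 = 2316.3 Mb
wedding highlight reel: 9.580 Mbps × 780 s × 1.03 = 7696.6 Mb
training video: 3.240 Mbps × 1920 s × 1.03 = 6407.4 Mb
Total: 42150.1 Mb = 5268.8 MB.
= 5.269 GB.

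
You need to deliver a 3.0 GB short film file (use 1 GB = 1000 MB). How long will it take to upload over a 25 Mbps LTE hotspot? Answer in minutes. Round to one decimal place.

16.0 minutes

File: 3.0 GB = 24000.0 Mb.
At 25 Mbps: 24000.0 / 25 = 960.0 s ≈ 16 minutes.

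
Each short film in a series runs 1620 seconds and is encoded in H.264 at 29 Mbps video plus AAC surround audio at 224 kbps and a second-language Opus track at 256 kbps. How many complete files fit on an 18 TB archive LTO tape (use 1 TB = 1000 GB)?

3015

Audio total: 224 + 256 = 480 kbps = 0.480 Mbps.
Total bitrate: 29.480 Mbps.
Per item: 29.480 Mbps × 1620 s = 47,758 Mb = 5,970 MB.
Capacity: 18 TB = 144,000,000 Mb; 3015.23 items → 3015 complete.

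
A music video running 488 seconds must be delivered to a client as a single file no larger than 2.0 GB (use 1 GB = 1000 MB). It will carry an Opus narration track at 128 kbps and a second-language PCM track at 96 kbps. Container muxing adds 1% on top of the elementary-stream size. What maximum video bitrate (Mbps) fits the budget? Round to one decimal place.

32.2 Mbps

Budget: 2.0 GB = 16000.0 Mb.
Stream payload after overhead: 16000.0 / 1.01 = 15841.6 Mb.
Total bitrate budget: 15841.6 Mb / 488 s = 32.462 Mbps.
Audio total: 128 + 96 = 224 kbps = 0.224 Mbps.
Video: 32.462 − 0.224 = 32.238 Mbps.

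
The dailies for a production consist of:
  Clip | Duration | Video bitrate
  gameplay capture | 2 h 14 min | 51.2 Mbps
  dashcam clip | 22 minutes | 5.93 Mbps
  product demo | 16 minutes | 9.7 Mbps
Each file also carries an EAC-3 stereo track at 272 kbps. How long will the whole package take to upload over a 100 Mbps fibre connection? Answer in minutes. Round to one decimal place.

Audio: 272 kbps = 0.272 Mbps.
gameplay capture: 51.472 Mbps × 8040 s = 413834.9 Mb
dashcam clip: 6.202 Mbps × 1320 s = 8186.6 Mb
product demo: 9.972 Mbps × 960 s = 9573.1 Mb
Total: 431594.6 Mb = 53949.3 MB.
At 100 Mbps: 431594.6 / 100 = 4316 s ≈ 71.9 minutes.

71.9 minutes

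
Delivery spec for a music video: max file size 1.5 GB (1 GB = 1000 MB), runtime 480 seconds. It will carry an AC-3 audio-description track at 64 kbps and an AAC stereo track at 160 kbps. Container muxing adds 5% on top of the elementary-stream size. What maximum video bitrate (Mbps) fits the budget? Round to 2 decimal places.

Budget: 1.5 GB = 12000.0 Mb.
Stream payload after overhead: 12000.0 / 1.05 = 11428.6 Mb.
Total bitrate budget: 11428.6 Mb / 480 s = 23.810 Mbps.
Audio total: 64 + 160 = 224 kbps = 0.224 Mbps.
Video: 23.810 − 0.224 = 23.586 Mbps.

23.59 Mbps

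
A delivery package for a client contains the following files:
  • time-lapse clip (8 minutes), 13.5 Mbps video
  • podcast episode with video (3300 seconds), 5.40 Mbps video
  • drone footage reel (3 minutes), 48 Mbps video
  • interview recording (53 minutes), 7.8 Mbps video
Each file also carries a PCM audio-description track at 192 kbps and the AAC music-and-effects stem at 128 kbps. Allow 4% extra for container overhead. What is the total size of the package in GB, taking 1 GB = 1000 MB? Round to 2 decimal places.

Audio total: 192 + 128 = 320 kbps = 0.320 Mbps.
time-lapse clip: 13.820 Mbps × 480 s × 1.04 = 6898.9 Mb
podcast episode with video: 5.720 Mbps × 3300 s × 1.04 = 19631.0 Mb
drone footage reel: 48.320 Mbps × 180 s × 1.04 = 9045.5 Mb
interview recording: 8.120 Mbps × 3180 s × 1.04 = 26854.5 Mb
Total: 62430.0 Mb = 7803.7 MB.
= 7.804 GB.

7.80 GB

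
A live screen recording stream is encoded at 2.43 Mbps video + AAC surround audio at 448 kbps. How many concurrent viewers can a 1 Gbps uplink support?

347

Audio: 448 kbps = 0.448 Mbps.
Per-viewer media rate: 2.878 Mbps.
1 Gbps = 1,000 Mbps; 1,000 / 2.878 = 347.46 → 347 viewers.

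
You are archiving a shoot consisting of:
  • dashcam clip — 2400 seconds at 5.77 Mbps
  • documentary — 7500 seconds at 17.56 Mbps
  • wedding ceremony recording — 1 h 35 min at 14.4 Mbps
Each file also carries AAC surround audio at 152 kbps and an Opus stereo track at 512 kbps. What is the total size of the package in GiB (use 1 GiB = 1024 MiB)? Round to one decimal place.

27.7 GiB

Audio total: 152 + 512 = 664 kbps = 0.664 Mbps.
dashcam clip: 6.434 Mbps × 2400 s = 15441.6 Mb
documentary: 18.224 Mbps × 7500 s = 136680.0 Mb
wedding ceremony recording: 15.064 Mbps × 5700 s = 85864.8 Mb
Total: 237986.4 Mb = 29748.3 MB.
= 27.71 GiB.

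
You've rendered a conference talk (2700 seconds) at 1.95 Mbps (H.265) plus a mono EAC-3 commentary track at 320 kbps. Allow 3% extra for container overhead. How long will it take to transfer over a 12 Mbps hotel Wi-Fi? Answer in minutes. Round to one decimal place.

Audio: 320 kbps = 0.320 Mbps.
Total bitrate: 2.270 Mbps.
File: 2.270 Mbps × 2700 s = 6129.0 Mb.
With 3% container overhead: ×1.03. → 6312.9 Mb.
At 12 Mbps: 6312.9 / 12 = 526.1 s ≈ 8.77 minutes.

8.8 minutes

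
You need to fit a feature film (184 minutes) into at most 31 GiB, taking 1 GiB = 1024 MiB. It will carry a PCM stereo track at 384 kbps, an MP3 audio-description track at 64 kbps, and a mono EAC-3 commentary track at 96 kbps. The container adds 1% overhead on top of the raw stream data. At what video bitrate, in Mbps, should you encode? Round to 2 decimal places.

Budget: 31 GiB = 266288.0 Mb.
Stream payload after overhead: 266288.0 / 1.01 = 263651.5 Mb.
184 min = 11040 s
Total bitrate budget: 263651.5 Mb / 11040 s = 23.881 Mbps.
Audio total: 384 + 64 + 96 = 544 kbps = 0.544 Mbps.
Video: 23.881 − 0.544 = 23.337 Mbps.

23.34 Mbps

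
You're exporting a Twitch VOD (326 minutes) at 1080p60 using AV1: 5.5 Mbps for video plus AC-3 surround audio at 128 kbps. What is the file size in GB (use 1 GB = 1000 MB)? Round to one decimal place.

326 min = 19560 s
Audio: 128 kbps = 0.128 Mbps.
Total bitrate: 5.5 + 0.128 = 5.628 Mbps.
Stream data: 5.628 Mbps × 19560 s = 110083.7 Mb.
110,084 Mb ÷ 8 = 13,760 MB → 13.76 GB.

13.8 GB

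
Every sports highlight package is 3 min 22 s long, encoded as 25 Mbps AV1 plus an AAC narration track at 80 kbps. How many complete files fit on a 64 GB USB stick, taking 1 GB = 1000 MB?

101

3 min 22 s = 202 s
Audio: 80 kbps = 0.080 Mbps.
Total bitrate: 25.080 Mbps.
Per item: 25.080 Mbps × 202 s = 5,066 Mb = 633.3 MB.
Capacity: 64 GB = 512,000 Mb; 101.06 items → 101 complete.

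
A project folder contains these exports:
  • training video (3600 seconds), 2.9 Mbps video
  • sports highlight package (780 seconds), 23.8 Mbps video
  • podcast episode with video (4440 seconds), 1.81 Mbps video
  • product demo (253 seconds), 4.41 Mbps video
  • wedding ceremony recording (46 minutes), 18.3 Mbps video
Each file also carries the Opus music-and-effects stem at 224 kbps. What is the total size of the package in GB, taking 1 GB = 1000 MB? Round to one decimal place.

11.4 GB

Audio: 224 kbps = 0.224 Mbps.
training video: 3.124 Mbps × 3600 s = 11246.4 Mb
sports highlight package: 24.024 Mbps × 780 s = 18738.7 Mb
podcast episode with video: 2.034 Mbps × 4440 s = 9031.0 Mb
product demo: 4.634 Mbps × 253 s = 1172.4 Mb
wedding ceremony recording: 18.524 Mbps × 2760 s = 51126.2 Mb
Total: 91314.7 Mb = 11414.3 MB.
= 11.41 GB.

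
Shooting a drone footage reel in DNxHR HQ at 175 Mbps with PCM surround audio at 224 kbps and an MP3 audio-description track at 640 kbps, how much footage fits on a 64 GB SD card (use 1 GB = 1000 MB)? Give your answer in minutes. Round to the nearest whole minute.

49 minutes

Audio total: 224 + 640 = 864 kbps = 0.864 Mbps.
Total bitrate: 175 + 0.864 = 175.864 Mbps.
Capacity: 64 GB = 512,000 Mb.
Recording time: 512,000 / 175.864 = 2,911 s ≈ 48.5 minutes.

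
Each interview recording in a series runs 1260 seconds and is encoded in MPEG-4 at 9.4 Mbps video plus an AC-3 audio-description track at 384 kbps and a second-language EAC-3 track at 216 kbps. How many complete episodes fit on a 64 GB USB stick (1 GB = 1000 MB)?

Audio total: 384 + 216 = 600 kbps = 0.600 Mbps.
Total bitrate: 10.000 Mbps.
Per item: 10.000 Mbps × 1260 s = 12,600 Mb = 1,575 MB.
Capacity: 64 GB = 512,000 Mb; 40.63 items → 40 complete.

40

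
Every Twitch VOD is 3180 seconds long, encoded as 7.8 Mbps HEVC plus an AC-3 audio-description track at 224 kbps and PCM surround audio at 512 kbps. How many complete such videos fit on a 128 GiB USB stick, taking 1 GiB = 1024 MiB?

40

Audio total: 224 + 512 = 736 kbps = 0.736 Mbps.
Total bitrate: 8.536 Mbps.
Per item: 8.536 Mbps × 3180 s = 27,144 Mb = 3,393 MB.
Capacity: 128 GiB = 1,099,512 Mb; 40.51 items → 40 complete.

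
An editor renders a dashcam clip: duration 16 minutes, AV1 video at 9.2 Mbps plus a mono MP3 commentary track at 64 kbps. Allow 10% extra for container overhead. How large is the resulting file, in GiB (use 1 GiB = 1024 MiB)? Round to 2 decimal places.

1.14 GiB

16 min = 960 s
Audio: 64 kbps = 0.064 Mbps.
Total bitrate: 9.2 + 0.064 = 9.264 Mbps.
Stream data: 9.264 Mbps × 960 s = 8893.4 Mb.
With 10% container overhead: ×1.10.
9,783 Mb = 1,222,848,000 bytes ÷ 1,073,741,824 = 1.139 GiB.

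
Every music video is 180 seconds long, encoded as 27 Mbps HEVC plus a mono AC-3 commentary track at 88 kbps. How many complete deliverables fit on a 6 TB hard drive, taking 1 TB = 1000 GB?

Audio: 88 kbps = 0.088 Mbps.
Total bitrate: 27.088 Mbps.
Per item: 27.088 Mbps × 180 s = 4,876 Mb = 609.5 MB.
Capacity: 6 TB = 48,000,000 Mb; 9844.46 items → 9844 complete.

9844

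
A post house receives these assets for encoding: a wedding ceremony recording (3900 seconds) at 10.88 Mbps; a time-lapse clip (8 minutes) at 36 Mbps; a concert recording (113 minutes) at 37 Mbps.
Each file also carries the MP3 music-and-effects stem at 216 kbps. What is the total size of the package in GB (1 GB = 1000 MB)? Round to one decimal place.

Audio: 216 kbps = 0.216 Mbps.
wedding ceremony recording: 11.096 Mbps × 3900 s = 43274.4 Mb
time-lapse clip: 36.216 Mbps × 480 s = 17383.7 Mb
concert recording: 37.216 Mbps × 6780 s = 252324.5 Mb
Total: 312982.6 Mb = 39122.8 MB.
= 39.12 GB.

39.1 GB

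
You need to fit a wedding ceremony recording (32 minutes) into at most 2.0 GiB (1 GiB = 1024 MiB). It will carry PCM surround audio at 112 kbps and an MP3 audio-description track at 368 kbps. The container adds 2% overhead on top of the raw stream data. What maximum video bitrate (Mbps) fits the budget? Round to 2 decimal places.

8.29 Mbps

Budget: 2.0 GiB = 17179.9 Mb.
Stream payload after overhead: 17179.9 / 1.02 = 16843.0 Mb.
32 min = 1920 s
Total bitrate budget: 16843.0 Mb / 1920 s = 8.772 Mbps.
Audio total: 112 + 368 = 480 kbps = 0.480 Mbps.
Video: 8.772 − 0.480 = 8.292 Mbps.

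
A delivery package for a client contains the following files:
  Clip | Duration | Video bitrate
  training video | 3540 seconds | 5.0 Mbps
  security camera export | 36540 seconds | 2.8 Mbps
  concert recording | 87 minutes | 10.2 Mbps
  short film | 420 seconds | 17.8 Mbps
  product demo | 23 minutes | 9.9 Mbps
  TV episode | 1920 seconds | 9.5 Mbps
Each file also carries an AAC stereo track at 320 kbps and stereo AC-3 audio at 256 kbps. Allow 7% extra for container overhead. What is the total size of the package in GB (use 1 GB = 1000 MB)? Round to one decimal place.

Audio total: 320 + 256 = 576 kbps = 0.576 Mbps.
training video: 5.576 Mbps × 3540 s × 1.07 = 21120.8 Mb
security camera export: 3.376 Mbps × 36540 s × 1.07 = 131994.2 Mb
concert recording: 10.776 Mbps × 5220 s × 1.07 = 60188.3 Mb
short film: 18.376 Mbps × 420 s × 1.07 = 8258.2 Mb
product demo: 10.476 Mbps × 1380 s × 1.07 = 15468.9 Mb
TV episode: 10.076 Mbps × 1920 s × 1.07 = 20700.1 Mb
Total: 257730.4 Mb = 32216.3 MB.
= 32.22 GB.

32.2 GB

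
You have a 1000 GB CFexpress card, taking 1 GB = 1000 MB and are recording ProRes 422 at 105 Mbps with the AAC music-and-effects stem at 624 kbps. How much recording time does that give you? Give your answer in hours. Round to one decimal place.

21.0 hours

Audio: 624 kbps = 0.624 Mbps.
Total bitrate: 105 + 0.624 = 105.624 Mbps.
Capacity: 1000 GB = 8,000,000 Mb.
Recording time: 8,000,000 / 105.624 = 75,740 s ≈ 21.0 hours.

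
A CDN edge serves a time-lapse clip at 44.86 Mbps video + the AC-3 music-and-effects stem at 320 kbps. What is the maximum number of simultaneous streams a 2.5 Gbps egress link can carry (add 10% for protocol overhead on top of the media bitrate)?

Audio: 320 kbps = 0.320 Mbps.
Per-viewer media rate: 45.180 Mbps.
On the wire with 10% overhead: 49.698 Mbps.
2.5 Gbps = 2,500 Mbps; 2,500 / 49.698 = 50.30 → 50 viewers.

50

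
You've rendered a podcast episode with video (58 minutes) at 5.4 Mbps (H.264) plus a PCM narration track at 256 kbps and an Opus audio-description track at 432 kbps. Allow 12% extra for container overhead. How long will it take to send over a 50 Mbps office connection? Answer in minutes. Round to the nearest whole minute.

8 minutes

58 min = 3480 s
Audio total: 256 + 432 = 688 kbps = 0.688 Mbps.
Total bitrate: 6.088 Mbps.
File: 6.088 Mbps × 3480 s = 21186.2 Mb.
With 12% container overhead: ×1.12. → 23728.6 Mb.
At 50 Mbps: 23728.6 / 50 = 474.6 s ≈ 7.91 minutes.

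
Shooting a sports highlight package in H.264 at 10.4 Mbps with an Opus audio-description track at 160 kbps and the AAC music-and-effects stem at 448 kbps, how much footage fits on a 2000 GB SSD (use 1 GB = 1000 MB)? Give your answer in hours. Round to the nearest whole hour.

404 hours

Audio total: 160 + 448 = 608 kbps = 0.608 Mbps.
Total bitrate: 10.4 + 0.608 = 11.008 Mbps.
Capacity: 2000 GB = 16,000,000 Mb.
Recording time: 16,000,000 / 11.008 = 1,453,488 s ≈ 404 hours.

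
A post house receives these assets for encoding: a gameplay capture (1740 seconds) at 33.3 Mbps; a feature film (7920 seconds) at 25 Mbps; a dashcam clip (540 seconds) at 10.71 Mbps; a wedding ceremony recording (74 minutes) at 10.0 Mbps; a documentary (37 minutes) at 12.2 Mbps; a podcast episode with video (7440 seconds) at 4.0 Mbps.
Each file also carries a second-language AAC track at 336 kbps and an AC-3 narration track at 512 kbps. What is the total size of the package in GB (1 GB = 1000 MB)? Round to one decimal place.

Audio total: 336 + 512 = 848 kbps = 0.848 Mbps.
gameplay capture: 34.148 Mbps × 1740 s = 59417.5 Mb
feature film: 25.848 Mbps × 7920 s = 204716.2 Mb
dashcam clip: 11.558 Mbps × 540 s = 6241.3 Mb
wedding ceremony recording: 10.848 Mbps × 4440 s = 48165.1 Mb
documentary: 13.048 Mbps × 2220 s = 28966.6 Mb
podcast episode with video: 4.848 Mbps × 7440 s = 36069.1 Mb
Total: 383575.8 Mb = 47947.0 MB.
= 47.95 GB.

47.9 GB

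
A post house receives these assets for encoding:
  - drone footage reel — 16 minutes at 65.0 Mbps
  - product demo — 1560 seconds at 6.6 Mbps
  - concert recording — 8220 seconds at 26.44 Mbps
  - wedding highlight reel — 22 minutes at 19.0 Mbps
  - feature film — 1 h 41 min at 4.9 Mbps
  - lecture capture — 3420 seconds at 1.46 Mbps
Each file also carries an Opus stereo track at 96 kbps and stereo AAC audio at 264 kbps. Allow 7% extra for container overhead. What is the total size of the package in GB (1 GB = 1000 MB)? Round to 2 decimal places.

Audio total: 96 + 264 = 360 kbps = 0.360 Mbps.
drone footage reel: 65.360 Mbps × 960 s × 1.07 = 67137.8 Mb
product demo: 6.960 Mbps × 1560 s × 1.07 = 11617.6 Mb
concert recording: 26.800 Mbps × 8220 s × 1.07 = 235716.7 Mb
wedding highlight reel: 19.360 Mbps × 1320 s × 1.07 = 27344.1 Mb
feature film: 5.260 Mbps × 6060 s × 1.07 = 34106.9 Mb
lecture capture: 1.820 Mbps × 3420 s × 1.07 = 6660.1 Mb
Total: 382583.2 Mb = 47822.9 MB.
= 47.82 GB.

47.82 GB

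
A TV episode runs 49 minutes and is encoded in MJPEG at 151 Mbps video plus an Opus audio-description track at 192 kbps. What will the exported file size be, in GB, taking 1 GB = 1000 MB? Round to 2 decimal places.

49 min = 2940 s
Audio: 192 kbps = 0.192 Mbps.
Total bitrate: 151 + 0.192 = 151.192 Mbps.
Stream data: 151.192 Mbps × 2940 s = 444504.5 Mb.
444,504 Mb ÷ 8 = 55,563 MB → 55.56 GB.

55.56 GB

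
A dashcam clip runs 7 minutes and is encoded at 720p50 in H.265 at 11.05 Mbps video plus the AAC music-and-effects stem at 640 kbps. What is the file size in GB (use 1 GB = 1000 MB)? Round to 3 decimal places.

0.614 GB

7 min = 420 s
Audio: 640 kbps = 0.640 Mbps.
Total bitrate: 11.05 + 0.640 = 11.690 Mbps.
Stream data: 11.690 Mbps × 420 s = 4909.8 Mb.
4,910 Mb ÷ 8 = 613.7 MB → 0.6137 GB.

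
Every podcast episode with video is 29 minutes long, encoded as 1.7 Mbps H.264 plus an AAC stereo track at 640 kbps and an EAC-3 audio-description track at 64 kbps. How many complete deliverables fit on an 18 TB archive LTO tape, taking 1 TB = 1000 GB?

34425

29 min = 1740 s
Audio total: 640 + 64 = 704 kbps = 0.704 Mbps.
Total bitrate: 2.404 Mbps.
Per item: 2.404 Mbps × 1740 s = 4,183 Mb = 522.9 MB.
Capacity: 18 TB = 144,000,000 Mb; 34425.38 items → 34425 complete.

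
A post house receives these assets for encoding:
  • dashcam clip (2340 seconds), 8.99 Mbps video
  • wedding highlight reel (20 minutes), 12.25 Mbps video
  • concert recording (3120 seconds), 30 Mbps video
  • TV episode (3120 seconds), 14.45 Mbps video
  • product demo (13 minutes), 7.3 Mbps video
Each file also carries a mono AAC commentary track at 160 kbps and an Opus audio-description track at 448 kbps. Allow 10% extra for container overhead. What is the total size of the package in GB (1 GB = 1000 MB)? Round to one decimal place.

25.6 GB

Audio total: 160 + 448 = 608 kbps = 0.608 Mbps.
dashcam clip: 9.598 Mbps × 2340 s × 1.10 = 24705.3 Mb
wedding highlight reel: 12.858 Mbps × 1200 s × 1.10 = 16972.6 Mb
concert recording: 30.608 Mbps × 3120 s × 1.10 = 105046.7 Mb
TV episode: 15.058 Mbps × 3120 s × 1.10 = 51679.1 Mb
product demo: 7.908 Mbps × 780 s × 1.10 = 6785.1 Mb
Total: 205188.6 Mb = 25648.6 MB.
= 25.65 GB.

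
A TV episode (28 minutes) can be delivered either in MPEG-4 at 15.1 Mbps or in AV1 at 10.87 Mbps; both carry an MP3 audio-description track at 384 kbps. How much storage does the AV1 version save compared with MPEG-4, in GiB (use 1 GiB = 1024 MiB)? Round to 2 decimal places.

28 min = 1680 s
Audio: 384 kbps = 0.384 Mbps.
MPEG-4: 15.484 Mbps × 1680 s = 26013.1 Mb = 3.028 GiB.
AV1: 11.254 Mbps × 1680 s = 18906.7 Mb = 2.201 GiB.
Saving: 3.028 − 2.201 = 0.827 GiB.

0.83 GiB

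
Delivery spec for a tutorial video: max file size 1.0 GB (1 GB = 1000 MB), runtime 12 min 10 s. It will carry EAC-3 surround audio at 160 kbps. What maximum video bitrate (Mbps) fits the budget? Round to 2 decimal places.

10.80 Mbps

Budget: 1.0 GB = 8000.0 Mb.
12 min 10 s = 730 s
Total bitrate budget: 8000.0 Mb / 730 s = 10.959 Mbps.
Audio: 160 kbps = 0.160 Mbps.
Video: 10.959 − 0.160 = 10.799 Mbps.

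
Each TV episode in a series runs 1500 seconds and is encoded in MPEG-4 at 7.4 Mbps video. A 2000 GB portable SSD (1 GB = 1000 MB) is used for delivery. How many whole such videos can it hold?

Per item: 7.400 Mbps × 1500 s = 11,100 Mb = 1,388 MB.
Capacity: 2000 GB = 16,000,000 Mb; 1441.44 items → 1441 complete.

1441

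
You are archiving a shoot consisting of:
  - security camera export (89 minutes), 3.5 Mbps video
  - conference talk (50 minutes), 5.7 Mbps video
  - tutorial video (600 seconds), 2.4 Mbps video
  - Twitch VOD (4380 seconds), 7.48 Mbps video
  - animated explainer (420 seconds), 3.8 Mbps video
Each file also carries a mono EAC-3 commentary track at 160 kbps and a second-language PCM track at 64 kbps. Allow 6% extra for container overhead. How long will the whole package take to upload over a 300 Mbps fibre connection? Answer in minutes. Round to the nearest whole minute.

4 minutes

Audio total: 160 + 64 = 224 kbps = 0.224 Mbps.
security camera export: 3.724 Mbps × 5340 s × 1.06 = 21079.3 Mb
conference talk: 5.924 Mbps × 3000 s × 1.06 = 18838.3 Mb
tutorial video: 2.624 Mbps × 600 s × 1.06 = 1668.9 Mb
Twitch VOD: 7.704 Mbps × 4380 s × 1.06 = 35768.1 Mb
animated explainer: 4.024 Mbps × 420 s × 1.06 = 1791.5 Mb
Total: 79146.1 Mb = 9893.3 MB.
At 300 Mbps: 79146.1 / 300 = 264 s ≈ 4.4 minutes.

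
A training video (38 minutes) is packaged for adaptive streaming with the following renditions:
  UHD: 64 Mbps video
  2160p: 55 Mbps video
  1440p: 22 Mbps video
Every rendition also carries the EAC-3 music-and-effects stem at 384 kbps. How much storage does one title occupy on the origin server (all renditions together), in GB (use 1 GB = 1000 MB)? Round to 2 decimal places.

40.51 GB

38 min = 2280 s
Audio: 384 kbps = 0.384 Mbps.
Sum of rendition bitrates: (64+0.384) + (55+0.384) + (22+0.384) = 142.152 Mbps.
× 2280 s = 324,107 Mb = 40,513 MB = 40.51 GB.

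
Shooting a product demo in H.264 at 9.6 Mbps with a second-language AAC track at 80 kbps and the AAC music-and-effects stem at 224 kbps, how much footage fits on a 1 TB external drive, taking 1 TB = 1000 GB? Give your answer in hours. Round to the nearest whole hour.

224 hours

Audio total: 80 + 224 = 304 kbps = 0.304 Mbps.
Total bitrate: 9.6 + 0.304 = 9.904 Mbps.
Capacity: 1 TB = 8,000,000 Mb.
Recording time: 8,000,000 / 9.904 = 807,754 s ≈ 224 hours.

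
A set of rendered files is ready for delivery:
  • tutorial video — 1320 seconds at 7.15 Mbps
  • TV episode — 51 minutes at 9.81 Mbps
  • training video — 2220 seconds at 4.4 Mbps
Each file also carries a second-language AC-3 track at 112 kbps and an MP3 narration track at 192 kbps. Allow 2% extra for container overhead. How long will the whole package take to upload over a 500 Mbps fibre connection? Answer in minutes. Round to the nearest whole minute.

Audio total: 112 + 192 = 304 kbps = 0.304 Mbps.
tutorial video: 7.454 Mbps × 1320 s × 1.02 = 10036.1 Mb
TV episode: 10.114 Mbps × 3060 s × 1.02 = 31567.8 Mb
training video: 4.704 Mbps × 2220 s × 1.02 = 10651.7 Mb
Total: 52255.6 Mb = 6532.0 MB.
At 500 Mbps: 52255.6 / 500 = 105 s ≈ 1.74 minutes.

2 minutes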